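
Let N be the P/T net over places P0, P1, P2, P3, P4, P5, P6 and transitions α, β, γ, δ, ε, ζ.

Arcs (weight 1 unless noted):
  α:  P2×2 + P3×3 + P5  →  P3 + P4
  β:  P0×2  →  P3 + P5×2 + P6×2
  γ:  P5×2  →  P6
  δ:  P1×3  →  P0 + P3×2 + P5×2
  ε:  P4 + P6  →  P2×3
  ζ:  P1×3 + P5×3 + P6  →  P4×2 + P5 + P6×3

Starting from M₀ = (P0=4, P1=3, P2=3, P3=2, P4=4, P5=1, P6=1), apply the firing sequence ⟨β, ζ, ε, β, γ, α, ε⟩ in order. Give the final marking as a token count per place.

step 1: fire β:  (P0=4, P1=3, P2=3, P3=2, P4=4, P5=1, P6=1) → (P0=2, P1=3, P2=3, P3=3, P4=4, P5=3, P6=3)
step 2: fire ζ:  (P0=2, P1=3, P2=3, P3=3, P4=4, P5=3, P6=3) → (P0=2, P1=0, P2=3, P3=3, P4=6, P5=1, P6=5)
step 3: fire ε:  (P0=2, P1=0, P2=3, P3=3, P4=6, P5=1, P6=5) → (P0=2, P1=0, P2=6, P3=3, P4=5, P5=1, P6=4)
step 4: fire β:  (P0=2, P1=0, P2=6, P3=3, P4=5, P5=1, P6=4) → (P0=0, P1=0, P2=6, P3=4, P4=5, P5=3, P6=6)
step 5: fire γ:  (P0=0, P1=0, P2=6, P3=4, P4=5, P5=3, P6=6) → (P0=0, P1=0, P2=6, P3=4, P4=5, P5=1, P6=7)
step 6: fire α:  (P0=0, P1=0, P2=6, P3=4, P4=5, P5=1, P6=7) → (P0=0, P1=0, P2=4, P3=2, P4=6, P5=0, P6=7)
step 7: fire ε:  (P0=0, P1=0, P2=4, P3=2, P4=6, P5=0, P6=7) → (P0=0, P1=0, P2=7, P3=2, P4=5, P5=0, P6=6)

(P0=0, P1=0, P2=7, P3=2, P4=5, P5=0, P6=6)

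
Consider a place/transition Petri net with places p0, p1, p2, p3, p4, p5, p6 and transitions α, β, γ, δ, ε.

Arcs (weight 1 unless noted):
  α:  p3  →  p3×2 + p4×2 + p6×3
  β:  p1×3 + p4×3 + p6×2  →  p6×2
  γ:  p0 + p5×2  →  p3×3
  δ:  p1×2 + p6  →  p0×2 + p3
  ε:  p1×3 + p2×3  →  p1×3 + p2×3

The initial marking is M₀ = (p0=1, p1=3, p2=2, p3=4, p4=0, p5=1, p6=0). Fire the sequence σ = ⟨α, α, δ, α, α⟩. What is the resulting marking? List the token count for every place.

(p0=3, p1=1, p2=2, p3=9, p4=8, p5=1, p6=11)

step 1: fire α:  (p0=1, p1=3, p2=2, p3=4, p4=0, p5=1, p6=0) → (p0=1, p1=3, p2=2, p3=5, p4=2, p5=1, p6=3)
step 2: fire α:  (p0=1, p1=3, p2=2, p3=5, p4=2, p5=1, p6=3) → (p0=1, p1=3, p2=2, p3=6, p4=4, p5=1, p6=6)
step 3: fire δ:  (p0=1, p1=3, p2=2, p3=6, p4=4, p5=1, p6=6) → (p0=3, p1=1, p2=2, p3=7, p4=4, p5=1, p6=5)
step 4: fire α:  (p0=3, p1=1, p2=2, p3=7, p4=4, p5=1, p6=5) → (p0=3, p1=1, p2=2, p3=8, p4=6, p5=1, p6=8)
step 5: fire α:  (p0=3, p1=1, p2=2, p3=8, p4=6, p5=1, p6=8) → (p0=3, p1=1, p2=2, p3=9, p4=8, p5=1, p6=11)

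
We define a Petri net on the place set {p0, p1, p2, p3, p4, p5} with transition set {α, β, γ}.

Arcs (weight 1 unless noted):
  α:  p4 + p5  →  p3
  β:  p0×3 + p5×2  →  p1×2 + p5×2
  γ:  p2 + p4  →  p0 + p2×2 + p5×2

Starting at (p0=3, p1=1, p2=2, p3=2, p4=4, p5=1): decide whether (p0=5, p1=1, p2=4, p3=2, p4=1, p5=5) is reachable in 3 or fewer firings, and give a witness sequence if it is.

NO — not reachable within 3 firings

depth 0: 1 marking
depth 1: 3 markings reached so far
depth 2: 6 markings reached so far
depth 3: 11 markings reached so far
target is not among the 11 markings reachable within 3 steps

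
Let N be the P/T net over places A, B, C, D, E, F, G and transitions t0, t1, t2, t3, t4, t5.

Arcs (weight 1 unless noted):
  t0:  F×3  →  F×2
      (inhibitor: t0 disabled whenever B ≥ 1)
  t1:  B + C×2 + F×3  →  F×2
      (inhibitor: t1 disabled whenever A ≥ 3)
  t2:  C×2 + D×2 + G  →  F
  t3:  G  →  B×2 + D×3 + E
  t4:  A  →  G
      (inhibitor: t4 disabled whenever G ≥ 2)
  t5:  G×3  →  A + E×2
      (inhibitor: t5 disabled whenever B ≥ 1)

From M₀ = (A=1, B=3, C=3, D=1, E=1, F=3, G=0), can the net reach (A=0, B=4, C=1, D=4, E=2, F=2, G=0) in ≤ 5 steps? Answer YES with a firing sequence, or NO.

YES — reachable via ⟨t1, t4, t3⟩ (3 firings)

step 1: fire t1:  (A=1, B=3, C=3, D=1, E=1, F=3, G=0) → (A=1, B=2, C=1, D=1, E=1, F=2, G=0)
step 2: fire t4:  (A=1, B=2, C=1, D=1, E=1, F=2, G=0) → (A=0, B=2, C=1, D=1, E=1, F=2, G=1)
step 3: fire t3:  (A=0, B=2, C=1, D=1, E=1, F=2, G=1) → (A=0, B=4, C=1, D=4, E=2, F=2, G=0)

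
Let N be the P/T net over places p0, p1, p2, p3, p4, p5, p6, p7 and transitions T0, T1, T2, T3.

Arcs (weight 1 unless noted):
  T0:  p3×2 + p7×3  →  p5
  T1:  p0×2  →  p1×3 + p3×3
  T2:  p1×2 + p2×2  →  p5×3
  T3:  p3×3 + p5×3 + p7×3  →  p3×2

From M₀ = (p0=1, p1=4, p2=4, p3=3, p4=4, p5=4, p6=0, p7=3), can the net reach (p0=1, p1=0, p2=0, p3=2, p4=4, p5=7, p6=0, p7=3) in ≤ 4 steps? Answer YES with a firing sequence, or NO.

depth 0: 1 marking
depth 1: 4 markings reached so far
depth 2: 7 markings reached so far
depth 3: 9 markings reached so far
depth 4: 9 markings reached so far
(frontier empty at depth 4; search complete)
target is not among the 9 markings reachable within 4 steps

NO — not reachable within 4 firings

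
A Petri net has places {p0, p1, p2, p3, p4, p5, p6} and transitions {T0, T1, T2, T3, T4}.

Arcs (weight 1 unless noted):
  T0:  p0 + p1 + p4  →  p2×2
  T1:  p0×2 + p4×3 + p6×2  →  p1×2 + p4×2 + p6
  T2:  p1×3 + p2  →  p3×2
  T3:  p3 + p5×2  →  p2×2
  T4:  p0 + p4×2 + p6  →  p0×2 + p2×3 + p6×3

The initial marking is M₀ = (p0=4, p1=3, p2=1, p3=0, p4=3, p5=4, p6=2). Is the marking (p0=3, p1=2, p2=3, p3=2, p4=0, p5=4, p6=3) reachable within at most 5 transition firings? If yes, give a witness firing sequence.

YES — reachable via ⟨T1, T2, T4⟩ (3 firings)

step 1: fire T1:  (p0=4, p1=3, p2=1, p3=0, p4=3, p5=4, p6=2) → (p0=2, p1=5, p2=1, p3=0, p4=2, p5=4, p6=1)
step 2: fire T2:  (p0=2, p1=5, p2=1, p3=0, p4=2, p5=4, p6=1) → (p0=2, p1=2, p2=0, p3=2, p4=2, p5=4, p6=1)
step 3: fire T4:  (p0=2, p1=2, p2=0, p3=2, p4=2, p5=4, p6=1) → (p0=3, p1=2, p2=3, p3=2, p4=0, p5=4, p6=3)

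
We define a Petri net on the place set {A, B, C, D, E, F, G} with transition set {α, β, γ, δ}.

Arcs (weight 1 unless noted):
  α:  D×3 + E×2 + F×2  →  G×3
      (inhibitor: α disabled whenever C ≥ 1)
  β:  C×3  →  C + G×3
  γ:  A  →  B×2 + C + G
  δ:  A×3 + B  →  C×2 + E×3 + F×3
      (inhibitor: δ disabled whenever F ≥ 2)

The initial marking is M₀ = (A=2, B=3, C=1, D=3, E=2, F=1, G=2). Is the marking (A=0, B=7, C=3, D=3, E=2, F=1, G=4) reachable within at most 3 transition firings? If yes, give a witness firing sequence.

YES — reachable via ⟨γ, γ⟩ (2 firings)

step 1: fire γ:  (A=2, B=3, C=1, D=3, E=2, F=1, G=2) → (A=1, B=5, C=2, D=3, E=2, F=1, G=3)
step 2: fire γ:  (A=1, B=5, C=2, D=3, E=2, F=1, G=3) → (A=0, B=7, C=3, D=3, E=2, F=1, G=4)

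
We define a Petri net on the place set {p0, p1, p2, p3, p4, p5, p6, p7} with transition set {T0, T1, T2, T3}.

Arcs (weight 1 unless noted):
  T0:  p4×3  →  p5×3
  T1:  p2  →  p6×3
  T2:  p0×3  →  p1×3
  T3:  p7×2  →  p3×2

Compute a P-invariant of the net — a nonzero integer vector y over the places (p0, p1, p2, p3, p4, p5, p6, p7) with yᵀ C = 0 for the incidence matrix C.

y = (p0:1, p1:1, p2:0, p3:0, p4:0, p5:0, p6:0, p7:0)

Incidence matrix C (rows=places, cols=transitions):
       T0   T1   T2   T3
   p0   0    0   -3    0
   p1   0    0    3    0
   p2   0   -1    0    0
   p3   0    0    0    2
   p4  -3    0    0    0
   p5   3    0    0    0
   p6   0    3    0    0
   p7   0    0    0   -2

Candidate y = [1, 1, 0, 0, 0, 0, 0, 0]; check y·C column-wise:
  col T0: 1·0 + 1·0 + 0·-3 + 0·3 = 0
  col T1: 1·0 + 1·0 + 0·-1 + 0·3 = 0
  col T2: 1·-3 + 1·3 = 0
  col T3: 1·0 + 1·0 + 0·2 + 0·-2 = 0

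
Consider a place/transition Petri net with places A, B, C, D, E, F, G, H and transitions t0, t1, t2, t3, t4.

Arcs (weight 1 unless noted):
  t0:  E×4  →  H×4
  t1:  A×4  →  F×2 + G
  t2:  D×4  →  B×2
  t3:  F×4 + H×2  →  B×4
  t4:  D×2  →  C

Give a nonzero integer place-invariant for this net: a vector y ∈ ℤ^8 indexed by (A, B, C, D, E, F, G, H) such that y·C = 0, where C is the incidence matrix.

Incidence matrix C (rows=places, cols=transitions):
       t0   t1   t2   t3   t4
    A   0   -4    0    0    0
    B   0    0    2    4    0
    C   0    0    0    0    1
    D   0    0   -4    0   -2
    E  -4    0    0    0    0
    F   0    2    0   -4    0
    G   0    1    0    0    0
    H   4    0    0   -2    0

Candidate y = [1, 2, 2, 1, 0, 2, 0, 0]; check y·C column-wise:
  col t0: 1·0 + 2·0 + 2·0 + 1·0 + 0·-4 + 2·0 + 0·4 = 0
  col t1: 1·-4 + 2·0 + 2·0 + 1·0 + 2·2 + 0·1 = 0
  col t2: 1·0 + 2·2 + 2·0 + 1·-4 + 2·0 = 0
  col t3: 1·0 + 2·4 + 2·0 + 1·0 + 2·-4 + 0·-2 = 0
  col t4: 1·0 + 2·0 + 2·1 + 1·-2 + 2·0 = 0

y = (A:1, B:2, C:2, D:1, E:0, F:2, G:0, H:0)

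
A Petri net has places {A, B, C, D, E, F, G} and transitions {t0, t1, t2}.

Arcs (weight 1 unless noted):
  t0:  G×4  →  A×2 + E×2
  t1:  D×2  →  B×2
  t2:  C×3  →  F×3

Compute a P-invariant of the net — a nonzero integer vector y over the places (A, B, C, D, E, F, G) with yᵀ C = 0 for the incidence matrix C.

Incidence matrix C (rows=places, cols=transitions):
       t0   t1   t2
    A   2    0    0
    B   0    2    0
    C   0    0   -3
    D   0   -2    0
    E   2    0    0
    F   0    0    3
    G  -4    0    0

Candidate y = [0, 1, 0, 1, 0, 0, 0]; check y·C column-wise:
  col t0: 0·2 + 1·0 + 1·0 + 0·2 + 0·-4 = 0
  col t1: 1·2 + 1·-2 = 0
  col t2: 1·0 + 0·-3 + 1·0 + 0·3 = 0

y = (A:0, B:1, C:0, D:1, E:0, F:0, G:0)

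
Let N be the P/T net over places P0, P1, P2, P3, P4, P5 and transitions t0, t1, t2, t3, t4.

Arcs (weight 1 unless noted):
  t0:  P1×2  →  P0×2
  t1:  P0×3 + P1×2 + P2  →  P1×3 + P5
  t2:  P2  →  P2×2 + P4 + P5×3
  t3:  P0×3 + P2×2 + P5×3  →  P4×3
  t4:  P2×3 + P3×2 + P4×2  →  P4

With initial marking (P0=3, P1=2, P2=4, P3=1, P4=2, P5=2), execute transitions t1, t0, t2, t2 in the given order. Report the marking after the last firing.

(P0=2, P1=1, P2=5, P3=1, P4=4, P5=9)

step 1: fire t1:  (P0=3, P1=2, P2=4, P3=1, P4=2, P5=2) → (P0=0, P1=3, P2=3, P3=1, P4=2, P5=3)
step 2: fire t0:  (P0=0, P1=3, P2=3, P3=1, P4=2, P5=3) → (P0=2, P1=1, P2=3, P3=1, P4=2, P5=3)
step 3: fire t2:  (P0=2, P1=1, P2=3, P3=1, P4=2, P5=3) → (P0=2, P1=1, P2=4, P3=1, P4=3, P5=6)
step 4: fire t2:  (P0=2, P1=1, P2=4, P3=1, P4=3, P5=6) → (P0=2, P1=1, P2=5, P3=1, P4=4, P5=9)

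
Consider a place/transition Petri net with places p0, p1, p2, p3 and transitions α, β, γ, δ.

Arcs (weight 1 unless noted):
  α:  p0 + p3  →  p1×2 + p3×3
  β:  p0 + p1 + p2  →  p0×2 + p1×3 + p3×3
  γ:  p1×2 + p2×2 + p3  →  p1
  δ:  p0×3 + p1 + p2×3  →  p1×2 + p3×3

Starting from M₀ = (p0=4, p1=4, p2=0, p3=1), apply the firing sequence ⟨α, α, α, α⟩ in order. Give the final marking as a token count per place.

(p0=0, p1=12, p2=0, p3=9)

step 1: fire α:  (p0=4, p1=4, p2=0, p3=1) → (p0=3, p1=6, p2=0, p3=3)
step 2: fire α:  (p0=3, p1=6, p2=0, p3=3) → (p0=2, p1=8, p2=0, p3=5)
step 3: fire α:  (p0=2, p1=8, p2=0, p3=5) → (p0=1, p1=10, p2=0, p3=7)
step 4: fire α:  (p0=1, p1=10, p2=0, p3=7) → (p0=0, p1=12, p2=0, p3=9)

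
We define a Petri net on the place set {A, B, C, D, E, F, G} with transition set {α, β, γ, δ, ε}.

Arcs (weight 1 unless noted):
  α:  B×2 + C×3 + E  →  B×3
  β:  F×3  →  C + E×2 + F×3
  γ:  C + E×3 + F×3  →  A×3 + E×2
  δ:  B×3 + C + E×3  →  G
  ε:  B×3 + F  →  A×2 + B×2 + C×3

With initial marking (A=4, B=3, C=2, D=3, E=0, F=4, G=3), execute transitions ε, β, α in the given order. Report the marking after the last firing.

(A=6, B=3, C=3, D=3, E=1, F=3, G=3)

step 1: fire ε:  (A=4, B=3, C=2, D=3, E=0, F=4, G=3) → (A=6, B=2, C=5, D=3, E=0, F=3, G=3)
step 2: fire β:  (A=6, B=2, C=5, D=3, E=0, F=3, G=3) → (A=6, B=2, C=6, D=3, E=2, F=3, G=3)
step 3: fire α:  (A=6, B=2, C=6, D=3, E=2, F=3, G=3) → (A=6, B=3, C=3, D=3, E=1, F=3, G=3)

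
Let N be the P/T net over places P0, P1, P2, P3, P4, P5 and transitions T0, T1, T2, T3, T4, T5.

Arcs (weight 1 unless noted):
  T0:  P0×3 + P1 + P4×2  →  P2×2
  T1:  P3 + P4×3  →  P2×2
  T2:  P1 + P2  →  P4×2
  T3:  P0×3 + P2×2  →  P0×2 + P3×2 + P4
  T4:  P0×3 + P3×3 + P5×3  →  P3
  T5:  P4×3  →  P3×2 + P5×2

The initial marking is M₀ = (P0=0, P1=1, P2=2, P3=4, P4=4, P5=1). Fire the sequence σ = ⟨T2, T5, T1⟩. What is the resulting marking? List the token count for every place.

(P0=0, P1=0, P2=3, P3=5, P4=0, P5=3)

step 1: fire T2:  (P0=0, P1=1, P2=2, P3=4, P4=4, P5=1) → (P0=0, P1=0, P2=1, P3=4, P4=6, P5=1)
step 2: fire T5:  (P0=0, P1=0, P2=1, P3=4, P4=6, P5=1) → (P0=0, P1=0, P2=1, P3=6, P4=3, P5=3)
step 3: fire T1:  (P0=0, P1=0, P2=1, P3=6, P4=3, P5=3) → (P0=0, P1=0, P2=3, P3=5, P4=0, P5=3)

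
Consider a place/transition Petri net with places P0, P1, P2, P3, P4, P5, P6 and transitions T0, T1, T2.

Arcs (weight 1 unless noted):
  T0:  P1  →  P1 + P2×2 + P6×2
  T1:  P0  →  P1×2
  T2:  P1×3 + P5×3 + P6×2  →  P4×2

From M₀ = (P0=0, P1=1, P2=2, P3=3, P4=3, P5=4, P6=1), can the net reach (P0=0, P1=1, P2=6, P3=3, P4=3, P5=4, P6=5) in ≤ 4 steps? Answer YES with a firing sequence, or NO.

step 1: fire T0:  (P0=0, P1=1, P2=2, P3=3, P4=3, P5=4, P6=1) → (P0=0, P1=1, P2=4, P3=3, P4=3, P5=4, P6=3)
step 2: fire T0:  (P0=0, P1=1, P2=4, P3=3, P4=3, P5=4, P6=3) → (P0=0, P1=1, P2=6, P3=3, P4=3, P5=4, P6=5)

YES — reachable via ⟨T0, T0⟩ (2 firings)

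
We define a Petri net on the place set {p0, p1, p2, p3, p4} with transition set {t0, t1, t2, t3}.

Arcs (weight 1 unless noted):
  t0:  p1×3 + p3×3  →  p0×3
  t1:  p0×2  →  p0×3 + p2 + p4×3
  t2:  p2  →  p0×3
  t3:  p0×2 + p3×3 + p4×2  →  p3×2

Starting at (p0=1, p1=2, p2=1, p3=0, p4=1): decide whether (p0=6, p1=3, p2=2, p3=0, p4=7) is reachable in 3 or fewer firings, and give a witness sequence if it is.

depth 0: 1 marking
depth 1: 2 markings reached so far
depth 2: 3 markings reached so far
depth 3: 5 markings reached so far
target is not among the 5 markings reachable within 3 steps

NO — not reachable within 3 firings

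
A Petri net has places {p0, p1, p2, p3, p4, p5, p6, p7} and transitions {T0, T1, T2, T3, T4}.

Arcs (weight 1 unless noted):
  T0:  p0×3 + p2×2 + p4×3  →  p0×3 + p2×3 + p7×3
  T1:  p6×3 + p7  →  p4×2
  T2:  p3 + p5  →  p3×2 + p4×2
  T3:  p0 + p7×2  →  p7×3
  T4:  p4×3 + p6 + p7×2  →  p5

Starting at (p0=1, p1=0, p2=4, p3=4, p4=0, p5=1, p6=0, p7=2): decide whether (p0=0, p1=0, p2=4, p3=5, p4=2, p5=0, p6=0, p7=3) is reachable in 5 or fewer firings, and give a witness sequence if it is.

YES — reachable via ⟨T2, T3⟩ (2 firings)

step 1: fire T2:  (p0=1, p1=0, p2=4, p3=4, p4=0, p5=1, p6=0, p7=2) → (p0=1, p1=0, p2=4, p3=5, p4=2, p5=0, p6=0, p7=2)
step 2: fire T3:  (p0=1, p1=0, p2=4, p3=5, p4=2, p5=0, p6=0, p7=2) → (p0=0, p1=0, p2=4, p3=5, p4=2, p5=0, p6=0, p7=3)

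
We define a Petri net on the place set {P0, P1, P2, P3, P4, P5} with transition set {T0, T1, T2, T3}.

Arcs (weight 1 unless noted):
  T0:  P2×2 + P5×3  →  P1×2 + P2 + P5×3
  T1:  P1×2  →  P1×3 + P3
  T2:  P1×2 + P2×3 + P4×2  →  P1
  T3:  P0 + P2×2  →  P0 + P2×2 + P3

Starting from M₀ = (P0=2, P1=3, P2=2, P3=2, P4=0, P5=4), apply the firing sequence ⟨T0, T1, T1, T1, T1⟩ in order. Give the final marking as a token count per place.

step 1: fire T0:  (P0=2, P1=3, P2=2, P3=2, P4=0, P5=4) → (P0=2, P1=5, P2=1, P3=2, P4=0, P5=4)
step 2: fire T1:  (P0=2, P1=5, P2=1, P3=2, P4=0, P5=4) → (P0=2, P1=6, P2=1, P3=3, P4=0, P5=4)
step 3: fire T1:  (P0=2, P1=6, P2=1, P3=3, P4=0, P5=4) → (P0=2, P1=7, P2=1, P3=4, P4=0, P5=4)
step 4: fire T1:  (P0=2, P1=7, P2=1, P3=4, P4=0, P5=4) → (P0=2, P1=8, P2=1, P3=5, P4=0, P5=4)
step 5: fire T1:  (P0=2, P1=8, P2=1, P3=5, P4=0, P5=4) → (P0=2, P1=9, P2=1, P3=6, P4=0, P5=4)

(P0=2, P1=9, P2=1, P3=6, P4=0, P5=4)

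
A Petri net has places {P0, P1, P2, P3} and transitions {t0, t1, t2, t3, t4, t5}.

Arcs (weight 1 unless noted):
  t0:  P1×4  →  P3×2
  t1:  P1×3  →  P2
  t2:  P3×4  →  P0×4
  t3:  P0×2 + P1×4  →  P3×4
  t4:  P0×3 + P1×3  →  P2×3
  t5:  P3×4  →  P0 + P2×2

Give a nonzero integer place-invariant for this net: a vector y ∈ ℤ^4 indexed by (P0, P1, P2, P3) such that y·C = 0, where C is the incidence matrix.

Incidence matrix C (rows=places, cols=transitions):
       t0   t1   t2   t3   t4   t5
   P0   0    0    4   -2   -3    1
   P1  -4   -3    0   -4   -3    0
   P2   0    1    0    0    3    2
   P3   2    0   -4    4    0   -4

Candidate y = [2, 1, 3, 2]; check y·C column-wise:
  col t0: 2·0 + 1·-4 + 3·0 + 2·2 = 0
  col t1: 2·0 + 1·-3 + 3·1 + 2·0 = 0
  col t2: 2·4 + 1·0 + 3·0 + 2·-4 = 0
  col t3: 2·-2 + 1·-4 + 3·0 + 2·4 = 0
  col t4: 2·-3 + 1·-3 + 3·3 + 2·0 = 0
  col t5: 2·1 + 1·0 + 3·2 + 2·-4 = 0

y = (P0:2, P1:1, P2:3, P3:2)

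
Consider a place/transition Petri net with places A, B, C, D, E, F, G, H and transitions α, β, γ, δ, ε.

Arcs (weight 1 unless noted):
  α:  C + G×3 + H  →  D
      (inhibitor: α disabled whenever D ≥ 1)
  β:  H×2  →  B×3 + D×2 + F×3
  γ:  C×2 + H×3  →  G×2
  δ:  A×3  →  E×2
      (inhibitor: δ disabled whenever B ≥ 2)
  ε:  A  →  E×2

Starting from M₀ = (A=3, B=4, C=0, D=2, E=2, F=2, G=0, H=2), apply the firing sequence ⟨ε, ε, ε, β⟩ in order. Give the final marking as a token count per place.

step 1: fire ε:  (A=3, B=4, C=0, D=2, E=2, F=2, G=0, H=2) → (A=2, B=4, C=0, D=2, E=4, F=2, G=0, H=2)
step 2: fire ε:  (A=2, B=4, C=0, D=2, E=4, F=2, G=0, H=2) → (A=1, B=4, C=0, D=2, E=6, F=2, G=0, H=2)
step 3: fire ε:  (A=1, B=4, C=0, D=2, E=6, F=2, G=0, H=2) → (A=0, B=4, C=0, D=2, E=8, F=2, G=0, H=2)
step 4: fire β:  (A=0, B=4, C=0, D=2, E=8, F=2, G=0, H=2) → (A=0, B=7, C=0, D=4, E=8, F=5, G=0, H=0)

(A=0, B=7, C=0, D=4, E=8, F=5, G=0, H=0)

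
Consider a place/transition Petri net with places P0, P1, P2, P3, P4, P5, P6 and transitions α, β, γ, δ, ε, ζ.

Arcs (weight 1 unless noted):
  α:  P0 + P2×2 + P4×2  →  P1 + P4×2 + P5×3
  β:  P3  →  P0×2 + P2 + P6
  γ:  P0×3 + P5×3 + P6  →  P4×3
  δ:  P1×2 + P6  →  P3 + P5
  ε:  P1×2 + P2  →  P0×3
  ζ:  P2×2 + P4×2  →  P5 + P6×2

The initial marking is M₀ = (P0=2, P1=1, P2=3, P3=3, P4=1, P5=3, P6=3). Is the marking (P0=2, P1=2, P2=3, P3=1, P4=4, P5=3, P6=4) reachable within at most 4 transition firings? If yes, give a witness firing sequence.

step 1: fire β:  (P0=2, P1=1, P2=3, P3=3, P4=1, P5=3, P6=3) → (P0=4, P1=1, P2=4, P3=2, P4=1, P5=3, P6=4)
step 2: fire β:  (P0=4, P1=1, P2=4, P3=2, P4=1, P5=3, P6=4) → (P0=6, P1=1, P2=5, P3=1, P4=1, P5=3, P6=5)
step 3: fire γ:  (P0=6, P1=1, P2=5, P3=1, P4=1, P5=3, P6=5) → (P0=3, P1=1, P2=5, P3=1, P4=4, P5=0, P6=4)
step 4: fire α:  (P0=3, P1=1, P2=5, P3=1, P4=4, P5=0, P6=4) → (P0=2, P1=2, P2=3, P3=1, P4=4, P5=3, P6=4)

YES — reachable via ⟨β, β, γ, α⟩ (4 firings)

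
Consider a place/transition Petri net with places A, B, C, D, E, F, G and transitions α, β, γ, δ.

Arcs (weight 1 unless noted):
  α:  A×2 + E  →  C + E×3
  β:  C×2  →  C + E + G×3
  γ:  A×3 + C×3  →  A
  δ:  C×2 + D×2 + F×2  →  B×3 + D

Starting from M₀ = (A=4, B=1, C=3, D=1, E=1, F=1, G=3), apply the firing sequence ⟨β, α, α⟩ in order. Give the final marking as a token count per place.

(A=0, B=1, C=4, D=1, E=6, F=1, G=6)

step 1: fire β:  (A=4, B=1, C=3, D=1, E=1, F=1, G=3) → (A=4, B=1, C=2, D=1, E=2, F=1, G=6)
step 2: fire α:  (A=4, B=1, C=2, D=1, E=2, F=1, G=6) → (A=2, B=1, C=3, D=1, E=4, F=1, G=6)
step 3: fire α:  (A=2, B=1, C=3, D=1, E=4, F=1, G=6) → (A=0, B=1, C=4, D=1, E=6, F=1, G=6)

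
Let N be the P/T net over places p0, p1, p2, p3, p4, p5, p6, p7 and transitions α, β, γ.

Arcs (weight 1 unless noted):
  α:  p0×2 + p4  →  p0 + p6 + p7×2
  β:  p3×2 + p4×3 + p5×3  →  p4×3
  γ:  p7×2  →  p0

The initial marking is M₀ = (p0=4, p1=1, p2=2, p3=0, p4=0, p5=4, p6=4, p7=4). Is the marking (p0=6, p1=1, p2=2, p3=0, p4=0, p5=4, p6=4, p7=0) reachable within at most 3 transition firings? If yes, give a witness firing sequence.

YES — reachable via ⟨γ, γ⟩ (2 firings)

step 1: fire γ:  (p0=4, p1=1, p2=2, p3=0, p4=0, p5=4, p6=4, p7=4) → (p0=5, p1=1, p2=2, p3=0, p4=0, p5=4, p6=4, p7=2)
step 2: fire γ:  (p0=5, p1=1, p2=2, p3=0, p4=0, p5=4, p6=4, p7=2) → (p0=6, p1=1, p2=2, p3=0, p4=0, p5=4, p6=4, p7=0)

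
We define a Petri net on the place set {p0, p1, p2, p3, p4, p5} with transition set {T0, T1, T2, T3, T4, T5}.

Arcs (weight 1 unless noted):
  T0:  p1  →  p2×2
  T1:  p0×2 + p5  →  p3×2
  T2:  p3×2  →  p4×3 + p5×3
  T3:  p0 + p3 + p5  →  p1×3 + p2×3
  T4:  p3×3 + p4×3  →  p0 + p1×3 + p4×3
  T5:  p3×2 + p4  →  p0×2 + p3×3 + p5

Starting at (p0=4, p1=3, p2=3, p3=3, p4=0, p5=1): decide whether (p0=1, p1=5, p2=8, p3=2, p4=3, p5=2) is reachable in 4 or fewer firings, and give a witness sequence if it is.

step 1: fire T0:  (p0=4, p1=3, p2=3, p3=3, p4=0, p5=1) → (p0=4, p1=2, p2=5, p3=3, p4=0, p5=1)
step 2: fire T1:  (p0=4, p1=2, p2=5, p3=3, p4=0, p5=1) → (p0=2, p1=2, p2=5, p3=5, p4=0, p5=0)
step 3: fire T2:  (p0=2, p1=2, p2=5, p3=5, p4=0, p5=0) → (p0=2, p1=2, p2=5, p3=3, p4=3, p5=3)
step 4: fire T3:  (p0=2, p1=2, p2=5, p3=3, p4=3, p5=3) → (p0=1, p1=5, p2=8, p3=2, p4=3, p5=2)

YES — reachable via ⟨T0, T1, T2, T3⟩ (4 firings)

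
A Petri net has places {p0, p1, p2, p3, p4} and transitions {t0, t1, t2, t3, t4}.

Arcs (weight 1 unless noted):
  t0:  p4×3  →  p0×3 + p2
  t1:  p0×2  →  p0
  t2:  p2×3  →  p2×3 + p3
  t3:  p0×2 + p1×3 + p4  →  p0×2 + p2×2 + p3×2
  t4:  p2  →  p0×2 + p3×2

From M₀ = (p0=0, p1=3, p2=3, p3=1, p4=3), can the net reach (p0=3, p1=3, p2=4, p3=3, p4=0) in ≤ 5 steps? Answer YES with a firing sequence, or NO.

step 1: fire t0:  (p0=0, p1=3, p2=3, p3=1, p4=3) → (p0=3, p1=3, p2=4, p3=1, p4=0)
step 2: fire t2:  (p0=3, p1=3, p2=4, p3=1, p4=0) → (p0=3, p1=3, p2=4, p3=2, p4=0)
step 3: fire t2:  (p0=3, p1=3, p2=4, p3=2, p4=0) → (p0=3, p1=3, p2=4, p3=3, p4=0)

YES — reachable via ⟨t0, t2, t2⟩ (3 firings)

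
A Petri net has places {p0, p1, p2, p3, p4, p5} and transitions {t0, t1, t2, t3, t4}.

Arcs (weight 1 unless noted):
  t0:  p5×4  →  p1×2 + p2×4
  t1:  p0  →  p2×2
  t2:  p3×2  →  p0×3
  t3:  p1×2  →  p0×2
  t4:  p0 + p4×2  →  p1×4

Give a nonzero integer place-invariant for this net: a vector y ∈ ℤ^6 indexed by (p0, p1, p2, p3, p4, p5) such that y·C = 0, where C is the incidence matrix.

y = (p0:2, p1:2, p2:1, p3:3, p4:3, p5:2)

Incidence matrix C (rows=places, cols=transitions):
       t0   t1   t2   t3   t4
   p0   0   -1    3    2   -1
   p1   2    0    0   -2    4
   p2   4    2    0    0    0
   p3   0    0   -2    0    0
   p4   0    0    0    0   -2
   p5  -4    0    0    0    0

Candidate y = [2, 2, 1, 3, 3, 2]; check y·C column-wise:
  col t0: 2·0 + 2·2 + 1·4 + 3·0 + 3·0 + 2·-4 = 0
  col t1: 2·-1 + 2·0 + 1·2 + 3·0 + 3·0 + 2·0 = 0
  col t2: 2·3 + 2·0 + 1·0 + 3·-2 + 3·0 + 2·0 = 0
  col t3: 2·2 + 2·-2 + 1·0 + 3·0 + 3·0 + 2·0 = 0
  col t4: 2·-1 + 2·4 + 1·0 + 3·0 + 3·-2 + 2·0 = 0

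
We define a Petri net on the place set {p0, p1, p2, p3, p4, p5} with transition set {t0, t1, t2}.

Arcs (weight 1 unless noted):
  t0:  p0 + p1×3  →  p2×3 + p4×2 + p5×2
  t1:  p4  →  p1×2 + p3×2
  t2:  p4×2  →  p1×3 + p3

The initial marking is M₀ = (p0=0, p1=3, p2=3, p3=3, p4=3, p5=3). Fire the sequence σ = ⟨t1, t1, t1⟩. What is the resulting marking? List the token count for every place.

(p0=0, p1=9, p2=3, p3=9, p4=0, p5=3)

step 1: fire t1:  (p0=0, p1=3, p2=3, p3=3, p4=3, p5=3) → (p0=0, p1=5, p2=3, p3=5, p4=2, p5=3)
step 2: fire t1:  (p0=0, p1=5, p2=3, p3=5, p4=2, p5=3) → (p0=0, p1=7, p2=3, p3=7, p4=1, p5=3)
step 3: fire t1:  (p0=0, p1=7, p2=3, p3=7, p4=1, p5=3) → (p0=0, p1=9, p2=3, p3=9, p4=0, p5=3)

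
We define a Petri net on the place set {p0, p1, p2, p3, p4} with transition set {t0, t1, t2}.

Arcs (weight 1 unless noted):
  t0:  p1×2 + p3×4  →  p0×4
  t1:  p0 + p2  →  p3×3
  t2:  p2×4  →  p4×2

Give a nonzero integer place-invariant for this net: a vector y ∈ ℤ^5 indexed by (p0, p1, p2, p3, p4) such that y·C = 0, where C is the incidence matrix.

Incidence matrix C (rows=places, cols=transitions):
       t0   t1   t2
   p0   4   -1    0
   p1  -2    0    0
   p2   0   -1   -4
   p3  -4    3    0
   p4   0    0    2

Candidate y = [3, 4, 0, 1, 0]; check y·C column-wise:
  col t0: 3·4 + 4·-2 + 1·-4 = 0
  col t1: 3·-1 + 4·0 + 0·-1 + 1·3 = 0
  col t2: 3·0 + 4·0 + 0·-4 + 1·0 + 0·2 = 0

y = (p0:3, p1:4, p2:0, p3:1, p4:0)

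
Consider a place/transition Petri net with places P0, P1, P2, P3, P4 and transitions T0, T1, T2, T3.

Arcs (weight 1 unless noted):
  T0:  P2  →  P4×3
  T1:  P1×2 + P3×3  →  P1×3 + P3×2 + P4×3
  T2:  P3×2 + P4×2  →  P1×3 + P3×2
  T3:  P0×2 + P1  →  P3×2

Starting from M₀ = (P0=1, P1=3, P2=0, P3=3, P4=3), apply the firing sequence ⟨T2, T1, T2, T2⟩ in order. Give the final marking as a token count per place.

(P0=1, P1=13, P2=0, P3=2, P4=0)

step 1: fire T2:  (P0=1, P1=3, P2=0, P3=3, P4=3) → (P0=1, P1=6, P2=0, P3=3, P4=1)
step 2: fire T1:  (P0=1, P1=6, P2=0, P3=3, P4=1) → (P0=1, P1=7, P2=0, P3=2, P4=4)
step 3: fire T2:  (P0=1, P1=7, P2=0, P3=2, P4=4) → (P0=1, P1=10, P2=0, P3=2, P4=2)
step 4: fire T2:  (P0=1, P1=10, P2=0, P3=2, P4=2) → (P0=1, P1=13, P2=0, P3=2, P4=0)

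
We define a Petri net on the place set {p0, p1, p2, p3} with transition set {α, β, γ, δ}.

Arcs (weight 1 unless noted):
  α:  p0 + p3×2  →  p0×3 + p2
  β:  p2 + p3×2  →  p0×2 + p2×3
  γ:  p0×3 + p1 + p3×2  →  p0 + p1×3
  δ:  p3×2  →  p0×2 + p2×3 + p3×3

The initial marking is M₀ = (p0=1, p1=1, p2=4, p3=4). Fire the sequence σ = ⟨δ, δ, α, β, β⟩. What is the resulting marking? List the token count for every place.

(p0=11, p1=1, p2=15, p3=0)

step 1: fire δ:  (p0=1, p1=1, p2=4, p3=4) → (p0=3, p1=1, p2=7, p3=5)
step 2: fire δ:  (p0=3, p1=1, p2=7, p3=5) → (p0=5, p1=1, p2=10, p3=6)
step 3: fire α:  (p0=5, p1=1, p2=10, p3=6) → (p0=7, p1=1, p2=11, p3=4)
step 4: fire β:  (p0=7, p1=1, p2=11, p3=4) → (p0=9, p1=1, p2=13, p3=2)
step 5: fire β:  (p0=9, p1=1, p2=13, p3=2) → (p0=11, p1=1, p2=15, p3=0)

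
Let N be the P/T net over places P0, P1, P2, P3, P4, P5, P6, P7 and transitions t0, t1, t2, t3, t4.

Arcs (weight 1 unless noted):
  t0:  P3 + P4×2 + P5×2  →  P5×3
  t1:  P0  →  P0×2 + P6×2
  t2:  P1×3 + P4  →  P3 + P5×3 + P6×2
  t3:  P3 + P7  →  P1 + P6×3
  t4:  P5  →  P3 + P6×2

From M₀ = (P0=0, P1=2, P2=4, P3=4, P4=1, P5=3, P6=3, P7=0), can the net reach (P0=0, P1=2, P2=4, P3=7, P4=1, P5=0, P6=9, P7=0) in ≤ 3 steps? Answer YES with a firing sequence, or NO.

step 1: fire t4:  (P0=0, P1=2, P2=4, P3=4, P4=1, P5=3, P6=3, P7=0) → (P0=0, P1=2, P2=4, P3=5, P4=1, P5=2, P6=5, P7=0)
step 2: fire t4:  (P0=0, P1=2, P2=4, P3=5, P4=1, P5=2, P6=5, P7=0) → (P0=0, P1=2, P2=4, P3=6, P4=1, P5=1, P6=7, P7=0)
step 3: fire t4:  (P0=0, P1=2, P2=4, P3=6, P4=1, P5=1, P6=7, P7=0) → (P0=0, P1=2, P2=4, P3=7, P4=1, P5=0, P6=9, P7=0)

YES — reachable via ⟨t4, t4, t4⟩ (3 firings)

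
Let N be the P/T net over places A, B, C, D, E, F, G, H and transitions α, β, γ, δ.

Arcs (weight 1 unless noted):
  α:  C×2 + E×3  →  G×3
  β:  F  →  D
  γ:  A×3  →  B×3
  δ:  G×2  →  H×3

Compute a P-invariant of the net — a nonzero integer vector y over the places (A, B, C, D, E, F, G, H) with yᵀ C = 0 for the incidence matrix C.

Incidence matrix C (rows=places, cols=transitions):
        α    β    γ    δ
    A   0    0   -3    0
    B   0    0    3    0
    C  -2    0    0    0
    D   0    1    0    0
    E  -3    0    0    0
    F   0   -1    0    0
    G   3    0    0   -2
    H   0    0    0    3

Candidate y = [1, 1, 0, 0, 0, 0, 0, 0]; check y·C column-wise:
  col α: 1·0 + 1·0 + 0·-2 + 0·-3 + 0·3 = 0
  col β: 1·0 + 1·0 + 0·1 + 0·-1 = 0
  col γ: 1·-3 + 1·3 = 0
  col δ: 1·0 + 1·0 + 0·-2 + 0·3 = 0

y = (A:1, B:1, C:0, D:0, E:0, F:0, G:0, H:0)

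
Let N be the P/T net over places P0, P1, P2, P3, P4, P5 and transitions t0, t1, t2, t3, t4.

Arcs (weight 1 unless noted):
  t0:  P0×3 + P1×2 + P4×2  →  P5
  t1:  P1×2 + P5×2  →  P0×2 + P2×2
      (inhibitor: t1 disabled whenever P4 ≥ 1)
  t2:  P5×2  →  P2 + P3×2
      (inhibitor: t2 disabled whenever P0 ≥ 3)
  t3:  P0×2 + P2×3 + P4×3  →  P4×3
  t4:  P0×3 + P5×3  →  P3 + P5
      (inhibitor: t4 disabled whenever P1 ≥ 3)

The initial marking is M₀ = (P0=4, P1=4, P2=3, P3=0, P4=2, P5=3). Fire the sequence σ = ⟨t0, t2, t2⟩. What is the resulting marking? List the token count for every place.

(P0=1, P1=2, P2=5, P3=4, P4=0, P5=0)

step 1: fire t0:  (P0=4, P1=4, P2=3, P3=0, P4=2, P5=3) → (P0=1, P1=2, P2=3, P3=0, P4=0, P5=4)
step 2: fire t2:  (P0=1, P1=2, P2=3, P3=0, P4=0, P5=4) → (P0=1, P1=2, P2=4, P3=2, P4=0, P5=2)
step 3: fire t2:  (P0=1, P1=2, P2=4, P3=2, P4=0, P5=2) → (P0=1, P1=2, P2=5, P3=4, P4=0, P5=0)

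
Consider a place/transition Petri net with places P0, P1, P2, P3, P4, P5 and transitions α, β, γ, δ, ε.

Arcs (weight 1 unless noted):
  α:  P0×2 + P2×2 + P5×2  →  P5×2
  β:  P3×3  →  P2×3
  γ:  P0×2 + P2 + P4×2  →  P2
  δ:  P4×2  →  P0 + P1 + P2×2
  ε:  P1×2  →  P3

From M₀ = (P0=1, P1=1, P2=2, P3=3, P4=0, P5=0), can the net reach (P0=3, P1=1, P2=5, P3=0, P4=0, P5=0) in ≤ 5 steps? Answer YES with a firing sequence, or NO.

NO — not reachable within 5 firings

depth 0: 1 marking
depth 1: 2 markings reached so far
depth 2: 2 markings reached so far
(frontier empty at depth 2; search complete)
target is not among the 2 markings reachable within 5 steps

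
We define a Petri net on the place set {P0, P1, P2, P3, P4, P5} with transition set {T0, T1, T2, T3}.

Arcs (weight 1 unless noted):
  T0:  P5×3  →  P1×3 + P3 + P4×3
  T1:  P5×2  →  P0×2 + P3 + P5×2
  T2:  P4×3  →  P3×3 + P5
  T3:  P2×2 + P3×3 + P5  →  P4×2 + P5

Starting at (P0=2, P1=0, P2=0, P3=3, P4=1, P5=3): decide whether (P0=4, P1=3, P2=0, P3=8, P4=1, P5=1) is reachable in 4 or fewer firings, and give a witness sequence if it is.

step 1: fire T1:  (P0=2, P1=0, P2=0, P3=3, P4=1, P5=3) → (P0=4, P1=0, P2=0, P3=4, P4=1, P5=3)
step 2: fire T0:  (P0=4, P1=0, P2=0, P3=4, P4=1, P5=3) → (P0=4, P1=3, P2=0, P3=5, P4=4, P5=0)
step 3: fire T2:  (P0=4, P1=3, P2=0, P3=5, P4=4, P5=0) → (P0=4, P1=3, P2=0, P3=8, P4=1, P5=1)

YES — reachable via ⟨T1, T0, T2⟩ (3 firings)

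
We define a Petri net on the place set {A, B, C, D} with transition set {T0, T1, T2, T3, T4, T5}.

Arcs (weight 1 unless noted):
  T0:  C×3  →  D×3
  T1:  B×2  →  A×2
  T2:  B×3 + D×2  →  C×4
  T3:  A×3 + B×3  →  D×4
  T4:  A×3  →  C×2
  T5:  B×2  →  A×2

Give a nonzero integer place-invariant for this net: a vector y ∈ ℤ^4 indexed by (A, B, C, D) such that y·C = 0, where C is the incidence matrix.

Incidence matrix C (rows=places, cols=transitions):
       T0   T1   T2   T3   T4   T5
    A   0    2    0   -3   -3    2
    B   0   -2   -3   -3    0   -2
    C  -3    0    4    0    2    0
    D   3    0   -2    4    0    0

Candidate y = [2, 2, 3, 3]; check y·C column-wise:
  col T0: 2·0 + 2·0 + 3·-3 + 3·3 = 0
  col T1: 2·2 + 2·-2 + 3·0 + 3·0 = 0
  col T2: 2·0 + 2·-3 + 3·4 + 3·-2 = 0
  col T3: 2·-3 + 2·-3 + 3·0 + 3·4 = 0
  col T4: 2·-3 + 2·0 + 3·2 + 3·0 = 0
  col T5: 2·2 + 2·-2 + 3·0 + 3·0 = 0

y = (A:2, B:2, C:3, D:3)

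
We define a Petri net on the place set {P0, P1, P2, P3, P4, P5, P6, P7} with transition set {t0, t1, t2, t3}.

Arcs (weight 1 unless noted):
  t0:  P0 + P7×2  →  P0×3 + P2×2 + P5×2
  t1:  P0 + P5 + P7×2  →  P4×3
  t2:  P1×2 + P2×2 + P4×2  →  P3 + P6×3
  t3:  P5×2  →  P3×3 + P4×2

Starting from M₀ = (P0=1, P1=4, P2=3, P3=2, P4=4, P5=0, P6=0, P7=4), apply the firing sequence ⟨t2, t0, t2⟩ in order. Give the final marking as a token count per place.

step 1: fire t2:  (P0=1, P1=4, P2=3, P3=2, P4=4, P5=0, P6=0, P7=4) → (P0=1, P1=2, P2=1, P3=3, P4=2, P5=0, P6=3, P7=4)
step 2: fire t0:  (P0=1, P1=2, P2=1, P3=3, P4=2, P5=0, P6=3, P7=4) → (P0=3, P1=2, P2=3, P3=3, P4=2, P5=2, P6=3, P7=2)
step 3: fire t2:  (P0=3, P1=2, P2=3, P3=3, P4=2, P5=2, P6=3, P7=2) → (P0=3, P1=0, P2=1, P3=4, P4=0, P5=2, P6=6, P7=2)

(P0=3, P1=0, P2=1, P3=4, P4=0, P5=2, P6=6, P7=2)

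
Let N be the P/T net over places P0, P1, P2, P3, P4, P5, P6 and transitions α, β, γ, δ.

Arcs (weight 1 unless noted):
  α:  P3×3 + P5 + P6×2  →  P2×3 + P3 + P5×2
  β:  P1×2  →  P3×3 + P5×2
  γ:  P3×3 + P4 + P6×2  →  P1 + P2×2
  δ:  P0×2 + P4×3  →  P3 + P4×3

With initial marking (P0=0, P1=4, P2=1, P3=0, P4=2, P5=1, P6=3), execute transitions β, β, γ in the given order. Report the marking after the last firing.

(P0=0, P1=1, P2=3, P3=3, P4=1, P5=5, P6=1)

step 1: fire β:  (P0=0, P1=4, P2=1, P3=0, P4=2, P5=1, P6=3) → (P0=0, P1=2, P2=1, P3=3, P4=2, P5=3, P6=3)
step 2: fire β:  (P0=0, P1=2, P2=1, P3=3, P4=2, P5=3, P6=3) → (P0=0, P1=0, P2=1, P3=6, P4=2, P5=5, P6=3)
step 3: fire γ:  (P0=0, P1=0, P2=1, P3=6, P4=2, P5=5, P6=3) → (P0=0, P1=1, P2=3, P3=3, P4=1, P5=5, P6=1)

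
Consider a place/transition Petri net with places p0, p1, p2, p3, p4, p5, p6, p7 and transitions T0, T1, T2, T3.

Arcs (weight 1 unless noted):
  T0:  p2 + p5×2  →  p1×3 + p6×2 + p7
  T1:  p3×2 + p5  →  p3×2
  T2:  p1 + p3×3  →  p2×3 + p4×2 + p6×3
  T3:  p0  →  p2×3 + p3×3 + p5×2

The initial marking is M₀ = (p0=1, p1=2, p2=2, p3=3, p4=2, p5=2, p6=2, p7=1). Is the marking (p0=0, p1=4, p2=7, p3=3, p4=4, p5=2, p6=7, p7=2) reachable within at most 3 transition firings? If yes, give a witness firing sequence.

YES — reachable via ⟨T0, T2, T3⟩ (3 firings)

step 1: fire T0:  (p0=1, p1=2, p2=2, p3=3, p4=2, p5=2, p6=2, p7=1) → (p0=1, p1=5, p2=1, p3=3, p4=2, p5=0, p6=4, p7=2)
step 2: fire T2:  (p0=1, p1=5, p2=1, p3=3, p4=2, p5=0, p6=4, p7=2) → (p0=1, p1=4, p2=4, p3=0, p4=4, p5=0, p6=7, p7=2)
step 3: fire T3:  (p0=1, p1=4, p2=4, p3=0, p4=4, p5=0, p6=7, p7=2) → (p0=0, p1=4, p2=7, p3=3, p4=4, p5=2, p6=7, p7=2)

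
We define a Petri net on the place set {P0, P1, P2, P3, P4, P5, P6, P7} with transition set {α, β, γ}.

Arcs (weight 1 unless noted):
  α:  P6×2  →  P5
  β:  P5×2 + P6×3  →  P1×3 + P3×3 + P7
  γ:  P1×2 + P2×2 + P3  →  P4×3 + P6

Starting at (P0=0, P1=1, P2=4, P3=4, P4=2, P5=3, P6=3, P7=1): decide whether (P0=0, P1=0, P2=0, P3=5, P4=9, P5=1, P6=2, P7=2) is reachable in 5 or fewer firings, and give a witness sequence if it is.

depth 0: 1 marking
depth 1: 3 markings reached so far
depth 2: 4 markings reached so far
depth 3: 5 markings reached so far
depth 4: 6 markings reached so far
depth 5: 6 markings reached so far
(frontier empty at depth 5; search complete)
target is not among the 6 markings reachable within 5 steps

NO — not reachable within 5 firings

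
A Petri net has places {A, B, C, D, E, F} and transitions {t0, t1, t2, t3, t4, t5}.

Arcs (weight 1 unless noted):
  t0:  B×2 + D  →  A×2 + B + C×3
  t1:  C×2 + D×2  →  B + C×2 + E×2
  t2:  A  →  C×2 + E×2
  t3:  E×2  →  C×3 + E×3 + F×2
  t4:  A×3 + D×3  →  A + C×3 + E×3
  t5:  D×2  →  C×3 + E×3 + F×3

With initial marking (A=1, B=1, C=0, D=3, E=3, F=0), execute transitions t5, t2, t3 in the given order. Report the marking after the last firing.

step 1: fire t5:  (A=1, B=1, C=0, D=3, E=3, F=0) → (A=1, B=1, C=3, D=1, E=6, F=3)
step 2: fire t2:  (A=1, B=1, C=3, D=1, E=6, F=3) → (A=0, B=1, C=5, D=1, E=8, F=3)
step 3: fire t3:  (A=0, B=1, C=5, D=1, E=8, F=3) → (A=0, B=1, C=8, D=1, E=9, F=5)

(A=0, B=1, C=8, D=1, E=9, F=5)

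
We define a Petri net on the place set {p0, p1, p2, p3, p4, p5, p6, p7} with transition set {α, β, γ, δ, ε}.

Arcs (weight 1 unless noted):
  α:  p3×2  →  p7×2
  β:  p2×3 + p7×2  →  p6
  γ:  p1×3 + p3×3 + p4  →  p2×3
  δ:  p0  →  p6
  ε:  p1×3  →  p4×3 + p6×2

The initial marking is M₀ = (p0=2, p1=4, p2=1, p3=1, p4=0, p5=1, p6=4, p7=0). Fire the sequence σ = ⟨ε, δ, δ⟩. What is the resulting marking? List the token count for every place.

(p0=0, p1=1, p2=1, p3=1, p4=3, p5=1, p6=8, p7=0)

step 1: fire ε:  (p0=2, p1=4, p2=1, p3=1, p4=0, p5=1, p6=4, p7=0) → (p0=2, p1=1, p2=1, p3=1, p4=3, p5=1, p6=6, p7=0)
step 2: fire δ:  (p0=2, p1=1, p2=1, p3=1, p4=3, p5=1, p6=6, p7=0) → (p0=1, p1=1, p2=1, p3=1, p4=3, p5=1, p6=7, p7=0)
step 3: fire δ:  (p0=1, p1=1, p2=1, p3=1, p4=3, p5=1, p6=7, p7=0) → (p0=0, p1=1, p2=1, p3=1, p4=3, p5=1, p6=8, p7=0)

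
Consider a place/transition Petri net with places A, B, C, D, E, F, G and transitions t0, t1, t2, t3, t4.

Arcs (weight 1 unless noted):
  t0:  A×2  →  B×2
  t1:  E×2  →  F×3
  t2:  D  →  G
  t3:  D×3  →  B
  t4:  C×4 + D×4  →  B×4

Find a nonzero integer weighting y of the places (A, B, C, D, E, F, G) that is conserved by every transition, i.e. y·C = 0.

y = (A:0, B:0, C:0, D:0, E:3, F:2, G:0)

Incidence matrix C (rows=places, cols=transitions):
       t0   t1   t2   t3   t4
    A  -2    0    0    0    0
    B   2    0    0    1    4
    C   0    0    0    0   -4
    D   0    0   -1   -3   -4
    E   0   -2    0    0    0
    F   0    3    0    0    0
    G   0    0    1    0    0

Candidate y = [0, 0, 0, 0, 3, 2, 0]; check y·C column-wise:
  col t0: 0·-2 + 0·2 + 3·0 + 2·0 = 0
  col t1: 3·-2 + 2·3 = 0
  col t2: 0·-1 + 3·0 + 2·0 + 0·1 = 0
  col t3: 0·1 + 0·-3 + 3·0 + 2·0 = 0
  col t4: 0·4 + 0·-4 + 0·-4 + 3·0 + 2·0 = 0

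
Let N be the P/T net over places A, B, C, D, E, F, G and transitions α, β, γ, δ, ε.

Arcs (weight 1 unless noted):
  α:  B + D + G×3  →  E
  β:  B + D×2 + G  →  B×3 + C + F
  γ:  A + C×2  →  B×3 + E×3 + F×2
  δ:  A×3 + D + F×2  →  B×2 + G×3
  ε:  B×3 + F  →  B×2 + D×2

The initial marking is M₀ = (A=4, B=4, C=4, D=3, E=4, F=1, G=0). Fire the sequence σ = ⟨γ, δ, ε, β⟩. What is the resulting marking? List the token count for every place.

step 1: fire γ:  (A=4, B=4, C=4, D=3, E=4, F=1, G=0) → (A=3, B=7, C=2, D=3, E=7, F=3, G=0)
step 2: fire δ:  (A=3, B=7, C=2, D=3, E=7, F=3, G=0) → (A=0, B=9, C=2, D=2, E=7, F=1, G=3)
step 3: fire ε:  (A=0, B=9, C=2, D=2, E=7, F=1, G=3) → (A=0, B=8, C=2, D=4, E=7, F=0, G=3)
step 4: fire β:  (A=0, B=8, C=2, D=4, E=7, F=0, G=3) → (A=0, B=10, C=3, D=2, E=7, F=1, G=2)

(A=0, B=10, C=3, D=2, E=7, F=1, G=2)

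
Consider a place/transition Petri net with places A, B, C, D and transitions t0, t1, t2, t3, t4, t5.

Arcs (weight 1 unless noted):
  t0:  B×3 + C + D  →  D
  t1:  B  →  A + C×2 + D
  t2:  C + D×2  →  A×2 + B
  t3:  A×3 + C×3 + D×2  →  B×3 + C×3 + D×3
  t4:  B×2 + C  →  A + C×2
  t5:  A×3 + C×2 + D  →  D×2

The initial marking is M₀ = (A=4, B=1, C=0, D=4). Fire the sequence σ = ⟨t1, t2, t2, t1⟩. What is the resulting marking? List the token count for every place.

(A=10, B=1, C=2, D=2)

step 1: fire t1:  (A=4, B=1, C=0, D=4) → (A=5, B=0, C=2, D=5)
step 2: fire t2:  (A=5, B=0, C=2, D=5) → (A=7, B=1, C=1, D=3)
step 3: fire t2:  (A=7, B=1, C=1, D=3) → (A=9, B=2, C=0, D=1)
step 4: fire t1:  (A=9, B=2, C=0, D=1) → (A=10, B=1, C=2, D=2)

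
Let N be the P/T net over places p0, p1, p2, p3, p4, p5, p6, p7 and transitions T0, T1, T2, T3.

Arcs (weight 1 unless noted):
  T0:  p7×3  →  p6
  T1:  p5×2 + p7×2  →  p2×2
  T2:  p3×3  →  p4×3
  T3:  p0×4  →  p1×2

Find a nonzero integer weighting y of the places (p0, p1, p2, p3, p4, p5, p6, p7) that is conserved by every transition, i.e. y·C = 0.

Incidence matrix C (rows=places, cols=transitions):
       T0   T1   T2   T3
   p0   0    0    0   -4
   p1   0    0    0    2
   p2   0    2    0    0
   p3   0    0   -3    0
   p4   0    0    3    0
   p5   0   -2    0    0
   p6   1    0    0    0
   p7  -3   -2    0    0

Candidate y = [1, 2, 0, 0, 0, 0, 0, 0]; check y·C column-wise:
  col T0: 1·0 + 2·0 + 0·1 + 0·-3 = 0
  col T1: 1·0 + 2·0 + 0·2 + 0·-2 + 0·-2 = 0
  col T2: 1·0 + 2·0 + 0·-3 + 0·3 = 0
  col T3: 1·-4 + 2·2 = 0

y = (p0:1, p1:2, p2:0, p3:0, p4:0, p5:0, p6:0, p7:0)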